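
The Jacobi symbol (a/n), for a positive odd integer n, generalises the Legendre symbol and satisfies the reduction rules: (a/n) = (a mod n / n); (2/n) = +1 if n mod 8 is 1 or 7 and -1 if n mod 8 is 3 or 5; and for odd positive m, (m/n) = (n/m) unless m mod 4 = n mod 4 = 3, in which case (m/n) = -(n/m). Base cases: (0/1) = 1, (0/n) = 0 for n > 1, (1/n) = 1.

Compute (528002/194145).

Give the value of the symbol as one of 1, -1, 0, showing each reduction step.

-1

(528002/194145) = (139712/194145)   [reduce mod 194145]
139712 = 2^6·2183; (2/194145) = +1 since 194145 mod 8 = 1, so (139712/194145) = (+1)^6·(2183/194145); sign now +1
reciprocity: (2183/194145) = +1·(194145/2183) since 2183 mod 4 = 3, 194145 mod 4 = 1; sign now +1
(194145/2183) = (2041/2183)   [reduce mod 2183]
reciprocity: (2041/2183) = +1·(2183/2041) since 2041 mod 4 = 1, 2183 mod 4 = 3; sign now +1
(2183/2041) = (142/2041)   [reduce mod 2041]
142 = 2^1·71; (2/2041) = +1 since 2041 mod 8 = 1, so (142/2041) = (+1)^1·(71/2041); sign now +1
reciprocity: (71/2041) = +1·(2041/71) since 71 mod 4 = 3, 2041 mod 4 = 1; sign now +1
(2041/71) = (53/71)   [reduce mod 71]
reciprocity: (53/71) = +1·(71/53) since 53 mod 4 = 1, 71 mod 4 = 3; sign now +1
(71/53) = (18/53)   [reduce mod 53]
18 = 2^1·9; (2/53) = -1 since 53 mod 8 = 5, so (18/53) = (-1)^1·(9/53); sign now -1
reciprocity: (9/53) = +1·(53/9) since 9 mod 4 = 1, 53 mod 4 = 1; sign now -1
(53/9) = (8/9)   [reduce mod 9]
8 = 2^3·1; (2/9) = +1 since 9 mod 8 = 1, so (8/9) = (+1)^3·(1/9); sign now -1
(1/9) = 1; final value = sign = -1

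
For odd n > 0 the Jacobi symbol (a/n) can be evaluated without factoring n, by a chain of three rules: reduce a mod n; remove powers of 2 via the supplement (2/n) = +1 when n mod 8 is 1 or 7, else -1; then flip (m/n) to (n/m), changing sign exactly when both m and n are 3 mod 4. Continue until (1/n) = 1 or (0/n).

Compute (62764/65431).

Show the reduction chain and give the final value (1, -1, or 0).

factor out 2^2: 62764 = 2^2·15691; with 65431 mod 8 = 7, (2/65431) = +1; sign now +1; continue with (15691/65431)
flip (15691/65431) -> (65431/15691): both odd, 15691 mod 4 = 3, 65431 mod 4 = 3, so the flip contributes -1; sign now -1
(65431/15691): 65431 mod 15691 = 2667, so (65431/15691) = (2667/15691)
flip (2667/15691) -> (15691/2667): both odd, 2667 mod 4 = 3, 15691 mod 4 = 3, so the flip contributes -1; sign now +1
(15691/2667): 15691 mod 2667 = 2356, so (15691/2667) = (2356/2667)
factor out 2^2: 2356 = 2^2·589; with 2667 mod 8 = 3, (2/2667) = -1; sign now +1; continue with (589/2667)
flip (589/2667) -> (2667/589): both odd, 589 mod 4 = 1, 2667 mod 4 = 3, so the flip contributes +1; sign now +1
(2667/589): 2667 mod 589 = 311, so (2667/589) = (311/589)
flip (311/589) -> (589/311): both odd, 311 mod 4 = 3, 589 mod 4 = 1, so the flip contributes +1; sign now +1
(589/311): 589 mod 311 = 278, so (589/311) = (278/311)
factor out 2^1: 278 = 2^1·139; with 311 mod 8 = 7, (2/311) = +1; sign now +1; continue with (139/311)
flip (139/311) -> (311/139): both odd, 139 mod 4 = 3, 311 mod 4 = 3, so the flip contributes -1; sign now -1
(311/139): 311 mod 139 = 33, so (311/139) = (33/139)
flip (33/139) -> (139/33): both odd, 33 mod 4 = 1, 139 mod 4 = 3, so the flip contributes +1; sign now -1
(139/33): 139 mod 33 = 7, so (139/33) = (7/33)
flip (7/33) -> (33/7): both odd, 7 mod 4 = 3, 33 mod 4 = 1, so the flip contributes +1; sign now -1
(33/7): 33 mod 7 = 5, so (33/7) = (5/7)
flip (5/7) -> (7/5): both odd, 5 mod 4 = 1, 7 mod 4 = 3, so the flip contributes +1; sign now -1
(7/5): 7 mod 5 = 2, so (7/5) = (2/5)
factor out 2^1: 2 = 2^1·1; with 5 mod 8 = 5, (2/5) = -1; sign now +1; continue with (1/5)
reached (1/5) = 1, so the symbol is +1

1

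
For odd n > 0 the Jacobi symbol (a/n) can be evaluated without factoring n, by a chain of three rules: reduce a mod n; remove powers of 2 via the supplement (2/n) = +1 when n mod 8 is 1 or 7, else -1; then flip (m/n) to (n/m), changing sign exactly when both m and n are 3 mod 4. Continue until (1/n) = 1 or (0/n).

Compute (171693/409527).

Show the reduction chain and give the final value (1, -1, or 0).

flip (171693/409527) -> (409527/171693): both odd, 171693 mod 4 = 1, 409527 mod 4 = 3, so the flip contributes +1; sign now +1
(409527/171693): 409527 mod 171693 = 66141, so (409527/171693) = (66141/171693)
flip (66141/171693) -> (171693/66141): both odd, 66141 mod 4 = 1, 171693 mod 4 = 1, so the flip contributes +1; sign now +1
(171693/66141): 171693 mod 66141 = 39411, so (171693/66141) = (39411/66141)
flip (39411/66141) -> (66141/39411): both odd, 39411 mod 4 = 3, 66141 mod 4 = 1, so the flip contributes +1; sign now +1
(66141/39411): 66141 mod 39411 = 26730, so (66141/39411) = (26730/39411)
factor out 2^1: 26730 = 2^1·13365; with 39411 mod 8 = 3, (2/39411) = -1; sign now -1; continue with (13365/39411)
flip (13365/39411) -> (39411/13365): both odd, 13365 mod 4 = 1, 39411 mod 4 = 3, so the flip contributes +1; sign now -1
(39411/13365): 39411 mod 13365 = 12681, so (39411/13365) = (12681/13365)
flip (12681/13365) -> (13365/12681): both odd, 12681 mod 4 = 1, 13365 mod 4 = 1, so the flip contributes +1; sign now -1
(13365/12681): 13365 mod 12681 = 684, so (13365/12681) = (684/12681)
factor out 2^2: 684 = 2^2·171; with 12681 mod 8 = 1, (2/12681) = +1; sign now -1; continue with (171/12681)
flip (171/12681) -> (12681/171): both odd, 171 mod 4 = 3, 12681 mod 4 = 1, so the flip contributes +1; sign now -1
(12681/171): 12681 mod 171 = 27, so (12681/171) = (27/171)
flip (27/171) -> (171/27): both odd, 27 mod 4 = 3, 171 mod 4 = 3, so the flip contributes -1; sign now +1
(171/27): 171 mod 27 = 9, so (171/27) = (9/27)
flip (9/27) -> (27/9): both odd, 9 mod 4 = 1, 27 mod 4 = 3, so the flip contributes +1; sign now +1
(27/9): 27 mod 9 = 0, so (27/9) = (0/9)
reached (0/9); gcd(a, n) > 1, so (0/9) = 0 and the symbol is 0

0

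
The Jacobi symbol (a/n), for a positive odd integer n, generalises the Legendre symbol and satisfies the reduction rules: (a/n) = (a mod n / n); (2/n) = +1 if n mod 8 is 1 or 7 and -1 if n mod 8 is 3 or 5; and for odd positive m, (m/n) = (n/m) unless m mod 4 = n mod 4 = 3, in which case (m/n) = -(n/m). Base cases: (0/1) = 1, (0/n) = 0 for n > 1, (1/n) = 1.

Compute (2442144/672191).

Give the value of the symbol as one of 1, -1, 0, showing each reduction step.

1

(2442144/672191): 2442144 mod 672191 = 425571, so (2442144/672191) = (425571/672191)
flip (425571/672191) -> (672191/425571): both odd, 425571 mod 4 = 3, 672191 mod 4 = 3, so the flip contributes -1; sign now -1
(672191/425571): 672191 mod 425571 = 246620, so (672191/425571) = (246620/425571)
factor out 2^2: 246620 = 2^2·61655; with 425571 mod 8 = 3, (2/425571) = -1; sign now -1; continue with (61655/425571)
flip (61655/425571) -> (425571/61655): both odd, 61655 mod 4 = 3, 425571 mod 4 = 3, so the flip contributes -1; sign now +1
(425571/61655): 425571 mod 61655 = 55641, so (425571/61655) = (55641/61655)
flip (55641/61655) -> (61655/55641): both odd, 55641 mod 4 = 1, 61655 mod 4 = 3, so the flip contributes +1; sign now +1
(61655/55641): 61655 mod 55641 = 6014, so (61655/55641) = (6014/55641)
factor out 2^1: 6014 = 2^1·3007; with 55641 mod 8 = 1, (2/55641) = +1; sign now +1; continue with (3007/55641)
flip (3007/55641) -> (55641/3007): both odd, 3007 mod 4 = 3, 55641 mod 4 = 1, so the flip contributes +1; sign now +1
(55641/3007): 55641 mod 3007 = 1515, so (55641/3007) = (1515/3007)
flip (1515/3007) -> (3007/1515): both odd, 1515 mod 4 = 3, 3007 mod 4 = 3, so the flip contributes -1; sign now -1
(3007/1515): 3007 mod 1515 = 1492, so (3007/1515) = (1492/1515)
factor out 2^2: 1492 = 2^2·373; with 1515 mod 8 = 3, (2/1515) = -1; sign now -1; continue with (373/1515)
flip (373/1515) -> (1515/373): both odd, 373 mod 4 = 1, 1515 mod 4 = 3, so the flip contributes +1; sign now -1
(1515/373): 1515 mod 373 = 23, so (1515/373) = (23/373)
flip (23/373) -> (373/23): both odd, 23 mod 4 = 3, 373 mod 4 = 1, so the flip contributes +1; sign now -1
(373/23): 373 mod 23 = 5, so (373/23) = (5/23)
flip (5/23) -> (23/5): both odd, 5 mod 4 = 1, 23 mod 4 = 3, so the flip contributes +1; sign now -1
(23/5): 23 mod 5 = 3, so (23/5) = (3/5)
flip (3/5) -> (5/3): both odd, 3 mod 4 = 3, 5 mod 4 = 1, so the flip contributes +1; sign now -1
(5/3): 5 mod 3 = 2, so (5/3) = (2/3)
factor out 2^1: 2 = 2^1·1; with 3 mod 8 = 3, (2/3) = -1; sign now +1; continue with (1/3)
reached (1/3) = 1, so the symbol is +1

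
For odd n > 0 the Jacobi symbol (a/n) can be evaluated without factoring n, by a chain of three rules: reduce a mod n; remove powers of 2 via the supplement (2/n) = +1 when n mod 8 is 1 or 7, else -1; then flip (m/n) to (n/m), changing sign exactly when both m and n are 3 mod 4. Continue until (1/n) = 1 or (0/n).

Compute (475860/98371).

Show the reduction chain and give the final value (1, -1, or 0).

0

(475860/98371) = (82376/98371)   [reduce mod 98371]
82376 = 2^3·10297; (2/98371) = -1 since 98371 mod 8 = 3, so (82376/98371) = (-1)^3·(10297/98371); sign now -1
reciprocity: (10297/98371) = +1·(98371/10297) since 10297 mod 4 = 1, 98371 mod 4 = 3; sign now -1
(98371/10297) = (5698/10297)   [reduce mod 10297]
5698 = 2^1·2849; (2/10297) = +1 since 10297 mod 8 = 1, so (5698/10297) = (+1)^1·(2849/10297); sign now -1
reciprocity: (2849/10297) = +1·(10297/2849) since 2849 mod 4 = 1, 10297 mod 4 = 1; sign now -1
(10297/2849) = (1750/2849)   [reduce mod 2849]
1750 = 2^1·875; (2/2849) = +1 since 2849 mod 8 = 1, so (1750/2849) = (+1)^1·(875/2849); sign now -1
reciprocity: (875/2849) = +1·(2849/875) since 875 mod 4 = 3, 2849 mod 4 = 1; sign now -1
(2849/875) = (224/875)   [reduce mod 875]
224 = 2^5·7; (2/875) = -1 since 875 mod 8 = 3, so (224/875) = (-1)^5·(7/875); sign now +1
reciprocity: (7/875) = -1·(875/7) since 7 mod 4 = 3, 875 mod 4 = 3; sign now -1
(875/7) = (0/7)   [reduce mod 7]
(0/7) = 0   [gcd(a, n) > 1]; final value = 0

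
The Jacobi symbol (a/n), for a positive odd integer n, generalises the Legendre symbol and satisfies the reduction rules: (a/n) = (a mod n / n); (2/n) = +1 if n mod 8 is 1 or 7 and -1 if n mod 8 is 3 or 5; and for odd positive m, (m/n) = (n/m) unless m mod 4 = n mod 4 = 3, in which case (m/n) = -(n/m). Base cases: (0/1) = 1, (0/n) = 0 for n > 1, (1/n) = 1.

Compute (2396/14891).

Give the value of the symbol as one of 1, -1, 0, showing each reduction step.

-1

2396 = 2^2·599; (2/14891) = -1 since 14891 mod 8 = 3, so (2396/14891) = (-1)^2·(599/14891); sign now +1
reciprocity: (599/14891) = -1·(14891/599) since 599 mod 4 = 3, 14891 mod 4 = 3; sign now -1
(14891/599) = (515/599)   [reduce mod 599]
reciprocity: (515/599) = -1·(599/515) since 515 mod 4 = 3, 599 mod 4 = 3; sign now +1
(599/515) = (84/515)   [reduce mod 515]
84 = 2^2·21; (2/515) = -1 since 515 mod 8 = 3, so (84/515) = (-1)^2·(21/515); sign now +1
reciprocity: (21/515) = +1·(515/21) since 21 mod 4 = 1, 515 mod 4 = 3; sign now +1
(515/21) = (11/21)   [reduce mod 21]
reciprocity: (11/21) = +1·(21/11) since 11 mod 4 = 3, 21 mod 4 = 1; sign now +1
(21/11) = (10/11)   [reduce mod 11]
10 = 2^1·5; (2/11) = -1 since 11 mod 8 = 3, so (10/11) = (-1)^1·(5/11); sign now -1
reciprocity: (5/11) = +1·(11/5) since 5 mod 4 = 1, 11 mod 4 = 3; sign now -1
(11/5) = (1/5)   [reduce mod 5]
(1/5) = 1; final value = sign = -1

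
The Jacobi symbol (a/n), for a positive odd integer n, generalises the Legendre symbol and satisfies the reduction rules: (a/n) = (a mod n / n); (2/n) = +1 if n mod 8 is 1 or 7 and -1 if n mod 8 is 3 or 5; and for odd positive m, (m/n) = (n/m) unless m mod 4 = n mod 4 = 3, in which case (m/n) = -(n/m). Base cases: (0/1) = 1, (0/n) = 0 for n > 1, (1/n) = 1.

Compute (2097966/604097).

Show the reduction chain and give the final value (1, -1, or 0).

(2097966/604097): 2097966 mod 604097 = 285675, so (2097966/604097) = (285675/604097)
flip (285675/604097) -> (604097/285675): both odd, 285675 mod 4 = 3, 604097 mod 4 = 1, so the flip contributes +1; sign now +1
(604097/285675): 604097 mod 285675 = 32747, so (604097/285675) = (32747/285675)
flip (32747/285675) -> (285675/32747): both odd, 32747 mod 4 = 3, 285675 mod 4 = 3, so the flip contributes -1; sign now -1
(285675/32747): 285675 mod 32747 = 23699, so (285675/32747) = (23699/32747)
flip (23699/32747) -> (32747/23699): both odd, 23699 mod 4 = 3, 32747 mod 4 = 3, so the flip contributes -1; sign now +1
(32747/23699): 32747 mod 23699 = 9048, so (32747/23699) = (9048/23699)
factor out 2^3: 9048 = 2^3·1131; with 23699 mod 8 = 3, (2/23699) = -1; sign now -1; continue with (1131/23699)
flip (1131/23699) -> (23699/1131): both odd, 1131 mod 4 = 3, 23699 mod 4 = 3, so the flip contributes -1; sign now +1
(23699/1131): 23699 mod 1131 = 1079, so (23699/1131) = (1079/1131)
flip (1079/1131) -> (1131/1079): both odd, 1079 mod 4 = 3, 1131 mod 4 = 3, so the flip contributes -1; sign now -1
(1131/1079): 1131 mod 1079 = 52, so (1131/1079) = (52/1079)
factor out 2^2: 52 = 2^2·13; with 1079 mod 8 = 7, (2/1079) = +1; sign now -1; continue with (13/1079)
flip (13/1079) -> (1079/13): both odd, 13 mod 4 = 1, 1079 mod 4 = 3, so the flip contributes +1; sign now -1
(1079/13): 1079 mod 13 = 0, so (1079/13) = (0/13)
reached (0/13); gcd(a, n) > 1, so (0/13) = 0 and the symbol is 0

0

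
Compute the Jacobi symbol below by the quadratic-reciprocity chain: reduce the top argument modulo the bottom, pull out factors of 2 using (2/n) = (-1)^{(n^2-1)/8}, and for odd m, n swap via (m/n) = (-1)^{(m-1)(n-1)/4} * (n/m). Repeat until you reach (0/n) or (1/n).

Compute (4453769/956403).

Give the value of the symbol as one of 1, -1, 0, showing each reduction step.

1

(4453769/956403): 4453769 mod 956403 = 628157, so (4453769/956403) = (628157/956403)
flip (628157/956403) -> (956403/628157): both odd, 628157 mod 4 = 1, 956403 mod 4 = 3, so the flip contributes +1; sign now +1
(956403/628157): 956403 mod 628157 = 328246, so (956403/628157) = (328246/628157)
factor out 2^1: 328246 = 2^1·164123; with 628157 mod 8 = 5, (2/628157) = -1; sign now -1; continue with (164123/628157)
flip (164123/628157) -> (628157/164123): both odd, 164123 mod 4 = 3, 628157 mod 4 = 1, so the flip contributes +1; sign now -1
(628157/164123): 628157 mod 164123 = 135788, so (628157/164123) = (135788/164123)
factor out 2^2: 135788 = 2^2·33947; with 164123 mod 8 = 3, (2/164123) = -1; sign now -1; continue with (33947/164123)
flip (33947/164123) -> (164123/33947): both odd, 33947 mod 4 = 3, 164123 mod 4 = 3, so the flip contributes -1; sign now +1
(164123/33947): 164123 mod 33947 = 28335, so (164123/33947) = (28335/33947)
flip (28335/33947) -> (33947/28335): both odd, 28335 mod 4 = 3, 33947 mod 4 = 3, so the flip contributes -1; sign now -1
(33947/28335): 33947 mod 28335 = 5612, so (33947/28335) = (5612/28335)
factor out 2^2: 5612 = 2^2·1403; with 28335 mod 8 = 7, (2/28335) = +1; sign now -1; continue with (1403/28335)
flip (1403/28335) -> (28335/1403): both odd, 1403 mod 4 = 3, 28335 mod 4 = 3, so the flip contributes -1; sign now +1
(28335/1403): 28335 mod 1403 = 275, so (28335/1403) = (275/1403)
flip (275/1403) -> (1403/275): both odd, 275 mod 4 = 3, 1403 mod 4 = 3, so the flip contributes -1; sign now -1
(1403/275): 1403 mod 275 = 28, so (1403/275) = (28/275)
factor out 2^2: 28 = 2^2·7; with 275 mod 8 = 3, (2/275) = -1; sign now -1; continue with (7/275)
flip (7/275) -> (275/7): both odd, 7 mod 4 = 3, 275 mod 4 = 3, so the flip contributes -1; sign now +1
(275/7): 275 mod 7 = 2, so (275/7) = (2/7)
factor out 2^1: 2 = 2^1·1; with 7 mod 8 = 7, (2/7) = +1; sign now +1; continue with (1/7)
reached (1/7) = 1, so the symbol is +1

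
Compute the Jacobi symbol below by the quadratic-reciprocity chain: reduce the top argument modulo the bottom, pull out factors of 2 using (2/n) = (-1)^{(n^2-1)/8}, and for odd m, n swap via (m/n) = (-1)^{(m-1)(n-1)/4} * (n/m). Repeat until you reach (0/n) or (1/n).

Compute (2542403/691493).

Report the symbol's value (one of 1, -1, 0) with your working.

(2542403/691493) = (467924/691493)   [reduce mod 691493]
467924 = 2^2·116981; (2/691493) = -1 since 691493 mod 8 = 5, so (467924/691493) = (-1)^2·(116981/691493); sign now +1
reciprocity: (116981/691493) = +1·(691493/116981) since 116981 mod 4 = 1, 691493 mod 4 = 1; sign now +1
(691493/116981) = (106588/116981)   [reduce mod 116981]
106588 = 2^2·26647; (2/116981) = -1 since 116981 mod 8 = 5, so (106588/116981) = (-1)^2·(26647/116981); sign now +1
reciprocity: (26647/116981) = +1·(116981/26647) since 26647 mod 4 = 3, 116981 mod 4 = 1; sign now +1
(116981/26647) = (10393/26647)   [reduce mod 26647]
reciprocity: (10393/26647) = +1·(26647/10393) since 10393 mod 4 = 1, 26647 mod 4 = 3; sign now +1
(26647/10393) = (5861/10393)   [reduce mod 10393]
reciprocity: (5861/10393) = +1·(10393/5861) since 5861 mod 4 = 1, 10393 mod 4 = 1; sign now +1
(10393/5861) = (4532/5861)   [reduce mod 5861]
4532 = 2^2·1133; (2/5861) = -1 since 5861 mod 8 = 5, so (4532/5861) = (-1)^2·(1133/5861); sign now +1
reciprocity: (1133/5861) = +1·(5861/1133) since 1133 mod 4 = 1, 5861 mod 4 = 1; sign now +1
(5861/1133) = (196/1133)   [reduce mod 1133]
196 = 2^2·49; (2/1133) = -1 since 1133 mod 8 = 5, so (196/1133) = (-1)^2·(49/1133); sign now +1
reciprocity: (49/1133) = +1·(1133/49) since 49 mod 4 = 1, 1133 mod 4 = 1; sign now +1
(1133/49) = (6/49)   [reduce mod 49]
6 = 2^1·3; (2/49) = +1 since 49 mod 8 = 1, so (6/49) = (+1)^1·(3/49); sign now +1
reciprocity: (3/49) = +1·(49/3) since 3 mod 4 = 3, 49 mod 4 = 1; sign now +1
(49/3) = (1/3)   [reduce mod 3]
(1/3) = 1; final value = sign = +1

1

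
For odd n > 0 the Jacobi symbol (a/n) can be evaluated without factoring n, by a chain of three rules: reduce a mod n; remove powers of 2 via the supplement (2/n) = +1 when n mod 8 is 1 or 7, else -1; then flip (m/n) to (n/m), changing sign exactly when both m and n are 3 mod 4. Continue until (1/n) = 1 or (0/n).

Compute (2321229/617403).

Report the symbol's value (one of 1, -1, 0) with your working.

(2321229/617403) = (469020/617403)   [reduce mod 617403]
469020 = 2^2·117255; (2/617403) = -1 since 617403 mod 8 = 3, so (469020/617403) = (-1)^2·(117255/617403); sign now +1
reciprocity: (117255/617403) = -1·(617403/117255) since 117255 mod 4 = 3, 617403 mod 4 = 3; sign now -1
(617403/117255) = (31128/117255)   [reduce mod 117255]
31128 = 2^3·3891; (2/117255) = +1 since 117255 mod 8 = 7, so (31128/117255) = (+1)^3·(3891/117255); sign now -1
reciprocity: (3891/117255) = -1·(117255/3891) since 3891 mod 4 = 3, 117255 mod 4 = 3; sign now +1
(117255/3891) = (525/3891)   [reduce mod 3891]
reciprocity: (525/3891) = +1·(3891/525) since 525 mod 4 = 1, 3891 mod 4 = 3; sign now +1
(3891/525) = (216/525)   [reduce mod 525]
216 = 2^3·27; (2/525) = -1 since 525 mod 8 = 5, so (216/525) = (-1)^3·(27/525); sign now -1
reciprocity: (27/525) = +1·(525/27) since 27 mod 4 = 3, 525 mod 4 = 1; sign now -1
(525/27) = (12/27)   [reduce mod 27]
12 = 2^2·3; (2/27) = -1 since 27 mod 8 = 3, so (12/27) = (-1)^2·(3/27); sign now -1
reciprocity: (3/27) = -1·(27/3) since 3 mod 4 = 3, 27 mod 4 = 3; sign now +1
(27/3) = (0/3)   [reduce mod 3]
(0/3) = 0   [gcd(a, n) > 1]; final value = 0

0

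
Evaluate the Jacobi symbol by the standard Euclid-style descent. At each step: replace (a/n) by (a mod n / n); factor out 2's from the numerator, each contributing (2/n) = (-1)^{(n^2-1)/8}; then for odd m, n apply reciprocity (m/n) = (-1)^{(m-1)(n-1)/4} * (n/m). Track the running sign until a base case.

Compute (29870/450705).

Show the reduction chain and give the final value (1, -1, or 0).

29870 = 2^1·14935; (2/450705) = +1 since 450705 mod 8 = 1, so (29870/450705) = (+1)^1·(14935/450705); sign now +1
reciprocity: (14935/450705) = +1·(450705/14935) since 14935 mod 4 = 3, 450705 mod 4 = 1; sign now +1
(450705/14935) = (2655/14935)   [reduce mod 14935]
reciprocity: (2655/14935) = -1·(14935/2655) since 2655 mod 4 = 3, 14935 mod 4 = 3; sign now -1
(14935/2655) = (1660/2655)   [reduce mod 2655]
1660 = 2^2·415; (2/2655) = +1 since 2655 mod 8 = 7, so (1660/2655) = (+1)^2·(415/2655); sign now -1
reciprocity: (415/2655) = -1·(2655/415) since 415 mod 4 = 3, 2655 mod 4 = 3; sign now +1
(2655/415) = (165/415)   [reduce mod 415]
reciprocity: (165/415) = +1·(415/165) since 165 mod 4 = 1, 415 mod 4 = 3; sign now +1
(415/165) = (85/165)   [reduce mod 165]
reciprocity: (85/165) = +1·(165/85) since 85 mod 4 = 1, 165 mod 4 = 1; sign now +1
(165/85) = (80/85)   [reduce mod 85]
80 = 2^4·5; (2/85) = -1 since 85 mod 8 = 5, so (80/85) = (-1)^4·(5/85); sign now +1
reciprocity: (5/85) = +1·(85/5) since 5 mod 4 = 1, 85 mod 4 = 1; sign now +1
(85/5) = (0/5)   [reduce mod 5]
(0/5) = 0   [gcd(a, n) > 1]; final value = 0

0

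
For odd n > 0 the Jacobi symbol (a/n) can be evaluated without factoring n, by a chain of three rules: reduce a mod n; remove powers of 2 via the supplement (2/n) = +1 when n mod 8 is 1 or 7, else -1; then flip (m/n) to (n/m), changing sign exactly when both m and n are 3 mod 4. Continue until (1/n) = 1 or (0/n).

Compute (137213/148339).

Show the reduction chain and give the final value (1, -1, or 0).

reciprocity: (137213/148339) = +1·(148339/137213) since 137213 mod 4 = 1, 148339 mod 4 = 3; sign now +1
(148339/137213) = (11126/137213)   [reduce mod 137213]
11126 = 2^1·5563; (2/137213) = -1 since 137213 mod 8 = 5, so (11126/137213) = (-1)^1·(5563/137213); sign now -1
reciprocity: (5563/137213) = +1·(137213/5563) since 5563 mod 4 = 3, 137213 mod 4 = 1; sign now -1
(137213/5563) = (3701/5563)   [reduce mod 5563]
reciprocity: (3701/5563) = +1·(5563/3701) since 3701 mod 4 = 1, 5563 mod 4 = 3; sign now -1
(5563/3701) = (1862/3701)   [reduce mod 3701]
1862 = 2^1·931; (2/3701) = -1 since 3701 mod 8 = 5, so (1862/3701) = (-1)^1·(931/3701); sign now +1
reciprocity: (931/3701) = +1·(3701/931) since 931 mod 4 = 3, 3701 mod 4 = 1; sign now +1
(3701/931) = (908/931)   [reduce mod 931]
908 = 2^2·227; (2/931) = -1 since 931 mod 8 = 3, so (908/931) = (-1)^2·(227/931); sign now +1
reciprocity: (227/931) = -1·(931/227) since 227 mod 4 = 3, 931 mod 4 = 3; sign now -1
(931/227) = (23/227)   [reduce mod 227]
reciprocity: (23/227) = -1·(227/23) since 23 mod 4 = 3, 227 mod 4 = 3; sign now +1
(227/23) = (20/23)   [reduce mod 23]
20 = 2^2·5; (2/23) = +1 since 23 mod 8 = 7, so (20/23) = (+1)^2·(5/23); sign now +1
reciprocity: (5/23) = +1·(23/5) since 5 mod 4 = 1, 23 mod 4 = 3; sign now +1
(23/5) = (3/5)   [reduce mod 5]
reciprocity: (3/5) = +1·(5/3) since 3 mod 4 = 3, 5 mod 4 = 1; sign now +1
(5/3) = (2/3)   [reduce mod 3]
2 = 2^1·1; (2/3) = -1 since 3 mod 8 = 3, so (2/3) = (-1)^1·(1/3); sign now -1
(1/3) = 1; final value = sign = -1

-1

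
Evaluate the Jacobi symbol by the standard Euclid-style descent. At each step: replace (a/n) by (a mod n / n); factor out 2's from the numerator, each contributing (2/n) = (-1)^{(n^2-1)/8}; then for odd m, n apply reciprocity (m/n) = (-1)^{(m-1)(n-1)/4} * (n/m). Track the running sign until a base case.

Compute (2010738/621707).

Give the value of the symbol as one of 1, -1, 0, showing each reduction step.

(2010738/621707) = (145617/621707)   [reduce mod 621707]
reciprocity: (145617/621707) = +1·(621707/145617) since 145617 mod 4 = 1, 621707 mod 4 = 3; sign now +1
(621707/145617) = (39239/145617)   [reduce mod 145617]
reciprocity: (39239/145617) = +1·(145617/39239) since 39239 mod 4 = 3, 145617 mod 4 = 1; sign now +1
(145617/39239) = (27900/39239)   [reduce mod 39239]
27900 = 2^2·6975; (2/39239) = +1 since 39239 mod 8 = 7, so (27900/39239) = (+1)^2·(6975/39239); sign now +1
reciprocity: (6975/39239) = -1·(39239/6975) since 6975 mod 4 = 3, 39239 mod 4 = 3; sign now -1
(39239/6975) = (4364/6975)   [reduce mod 6975]
4364 = 2^2·1091; (2/6975) = +1 since 6975 mod 8 = 7, so (4364/6975) = (+1)^2·(1091/6975); sign now -1
reciprocity: (1091/6975) = -1·(6975/1091) since 1091 mod 4 = 3, 6975 mod 4 = 3; sign now +1
(6975/1091) = (429/1091)   [reduce mod 1091]
reciprocity: (429/1091) = +1·(1091/429) since 429 mod 4 = 1, 1091 mod 4 = 3; sign now +1
(1091/429) = (233/429)   [reduce mod 429]
reciprocity: (233/429) = +1·(429/233) since 233 mod 4 = 1, 429 mod 4 = 1; sign now +1
(429/233) = (196/233)   [reduce mod 233]
196 = 2^2·49; (2/233) = +1 since 233 mod 8 = 1, so (196/233) = (+1)^2·(49/233); sign now +1
reciprocity: (49/233) = +1·(233/49) since 49 mod 4 = 1, 233 mod 4 = 1; sign now +1
(233/49) = (37/49)   [reduce mod 49]
reciprocity: (37/49) = +1·(49/37) since 37 mod 4 = 1, 49 mod 4 = 1; sign now +1
(49/37) = (12/37)   [reduce mod 37]
12 = 2^2·3; (2/37) = -1 since 37 mod 8 = 5, so (12/37) = (-1)^2·(3/37); sign now +1
reciprocity: (3/37) = +1·(37/3) since 3 mod 4 = 3, 37 mod 4 = 1; sign now +1
(37/3) = (1/3)   [reduce mod 3]
(1/3) = 1; final value = sign = +1

1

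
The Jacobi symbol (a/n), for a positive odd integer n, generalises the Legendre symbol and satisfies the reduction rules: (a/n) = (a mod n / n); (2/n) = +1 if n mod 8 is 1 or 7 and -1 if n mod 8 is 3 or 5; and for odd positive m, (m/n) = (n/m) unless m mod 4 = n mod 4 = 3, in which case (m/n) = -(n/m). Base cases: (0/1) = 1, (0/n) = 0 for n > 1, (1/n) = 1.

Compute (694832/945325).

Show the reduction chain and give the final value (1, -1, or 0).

factor out 2^4: 694832 = 2^4·43427; with 945325 mod 8 = 5, (2/945325) = -1; sign now +1; continue with (43427/945325)
flip (43427/945325) -> (945325/43427): both odd, 43427 mod 4 = 3, 945325 mod 4 = 1, so the flip contributes +1; sign now +1
(945325/43427): 945325 mod 43427 = 33358, so (945325/43427) = (33358/43427)
factor out 2^1: 33358 = 2^1·16679; with 43427 mod 8 = 3, (2/43427) = -1; sign now -1; continue with (16679/43427)
flip (16679/43427) -> (43427/16679): both odd, 16679 mod 4 = 3, 43427 mod 4 = 3, so the flip contributes -1; sign now +1
(43427/16679): 43427 mod 16679 = 10069, so (43427/16679) = (10069/16679)
flip (10069/16679) -> (16679/10069): both odd, 10069 mod 4 = 1, 16679 mod 4 = 3, so the flip contributes +1; sign now +1
(16679/10069): 16679 mod 10069 = 6610, so (16679/10069) = (6610/10069)
factor out 2^1: 6610 = 2^1·3305; with 10069 mod 8 = 5, (2/10069) = -1; sign now -1; continue with (3305/10069)
flip (3305/10069) -> (10069/3305): both odd, 3305 mod 4 = 1, 10069 mod 4 = 1, so the flip contributes +1; sign now -1
(10069/3305): 10069 mod 3305 = 154, so (10069/3305) = (154/3305)
factor out 2^1: 154 = 2^1·77; with 3305 mod 8 = 1, (2/3305) = +1; sign now -1; continue with (77/3305)
flip (77/3305) -> (3305/77): both odd, 77 mod 4 = 1, 3305 mod 4 = 1, so the flip contributes +1; sign now -1
(3305/77): 3305 mod 77 = 71, so (3305/77) = (71/77)
flip (71/77) -> (77/71): both odd, 71 mod 4 = 3, 77 mod 4 = 1, so the flip contributes +1; sign now -1
(77/71): 77 mod 71 = 6, so (77/71) = (6/71)
factor out 2^1: 6 = 2^1·3; with 71 mod 8 = 7, (2/71) = +1; sign now -1; continue with (3/71)
flip (3/71) -> (71/3): both odd, 3 mod 4 = 3, 71 mod 4 = 3, so the flip contributes -1; sign now +1
(71/3): 71 mod 3 = 2, so (71/3) = (2/3)
factor out 2^1: 2 = 2^1·1; with 3 mod 8 = 3, (2/3) = -1; sign now -1; continue with (1/3)
reached (1/3) = 1, so the symbol is -1

-1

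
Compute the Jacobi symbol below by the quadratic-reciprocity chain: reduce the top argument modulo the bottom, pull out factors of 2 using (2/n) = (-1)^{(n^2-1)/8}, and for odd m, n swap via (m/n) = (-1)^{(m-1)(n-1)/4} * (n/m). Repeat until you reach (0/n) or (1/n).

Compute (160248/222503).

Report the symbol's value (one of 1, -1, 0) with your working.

factor out 2^3: 160248 = 2^3·20031; with 222503 mod 8 = 7, (2/222503) = +1; sign now +1; continue with (20031/222503)
flip (20031/222503) -> (222503/20031): both odd, 20031 mod 4 = 3, 222503 mod 4 = 3, so the flip contributes -1; sign now -1
(222503/20031): 222503 mod 20031 = 2162, so (222503/20031) = (2162/20031)
factor out 2^1: 2162 = 2^1·1081; with 20031 mod 8 = 7, (2/20031) = +1; sign now -1; continue with (1081/20031)
flip (1081/20031) -> (20031/1081): both odd, 1081 mod 4 = 1, 20031 mod 4 = 3, so the flip contributes +1; sign now -1
(20031/1081): 20031 mod 1081 = 573, so (20031/1081) = (573/1081)
flip (573/1081) -> (1081/573): both odd, 573 mod 4 = 1, 1081 mod 4 = 1, so the flip contributes +1; sign now -1
(1081/573): 1081 mod 573 = 508, so (1081/573) = (508/573)
factor out 2^2: 508 = 2^2·127; with 573 mod 8 = 5, (2/573) = -1; sign now -1; continue with (127/573)
flip (127/573) -> (573/127): both odd, 127 mod 4 = 3, 573 mod 4 = 1, so the flip contributes +1; sign now -1
(573/127): 573 mod 127 = 65, so (573/127) = (65/127)
flip (65/127) -> (127/65): both odd, 65 mod 4 = 1, 127 mod 4 = 3, so the flip contributes +1; sign now -1
(127/65): 127 mod 65 = 62, so (127/65) = (62/65)
factor out 2^1: 62 = 2^1·31; with 65 mod 8 = 1, (2/65) = +1; sign now -1; continue with (31/65)
flip (31/65) -> (65/31): both odd, 31 mod 4 = 3, 65 mod 4 = 1, so the flip contributes +1; sign now -1
(65/31): 65 mod 31 = 3, so (65/31) = (3/31)
flip (3/31) -> (31/3): both odd, 3 mod 4 = 3, 31 mod 4 = 3, so the flip contributes -1; sign now +1
(31/3): 31 mod 3 = 1, so (31/3) = (1/3)
reached (1/3) = 1, so the symbol is +1

1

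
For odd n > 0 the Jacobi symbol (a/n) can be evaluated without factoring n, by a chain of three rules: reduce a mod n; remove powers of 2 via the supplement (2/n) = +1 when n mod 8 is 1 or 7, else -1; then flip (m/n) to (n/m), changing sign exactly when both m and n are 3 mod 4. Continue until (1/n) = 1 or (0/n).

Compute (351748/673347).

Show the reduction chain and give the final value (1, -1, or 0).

1

351748 = 2^2·87937; (2/673347) = -1 since 673347 mod 8 = 3, so (351748/673347) = (-1)^2·(87937/673347); sign now +1
reciprocity: (87937/673347) = +1·(673347/87937) since 87937 mod 4 = 1, 673347 mod 4 = 3; sign now +1
(673347/87937) = (57788/87937)   [reduce mod 87937]
57788 = 2^2·14447; (2/87937) = +1 since 87937 mod 8 = 1, so (57788/87937) = (+1)^2·(14447/87937); sign now +1
reciprocity: (14447/87937) = +1·(87937/14447) since 14447 mod 4 = 3, 87937 mod 4 = 1; sign now +1
(87937/14447) = (1255/14447)   [reduce mod 14447]
reciprocity: (1255/14447) = -1·(14447/1255) since 1255 mod 4 = 3, 14447 mod 4 = 3; sign now -1
(14447/1255) = (642/1255)   [reduce mod 1255]
642 = 2^1·321; (2/1255) = +1 since 1255 mod 8 = 7, so (642/1255) = (+1)^1·(321/1255); sign now -1
reciprocity: (321/1255) = +1·(1255/321) since 321 mod 4 = 1, 1255 mod 4 = 3; sign now -1
(1255/321) = (292/321)   [reduce mod 321]
292 = 2^2·73; (2/321) = +1 since 321 mod 8 = 1, so (292/321) = (+1)^2·(73/321); sign now -1
reciprocity: (73/321) = +1·(321/73) since 73 mod 4 = 1, 321 mod 4 = 1; sign now -1
(321/73) = (29/73)   [reduce mod 73]
reciprocity: (29/73) = +1·(73/29) since 29 mod 4 = 1, 73 mod 4 = 1; sign now -1
(73/29) = (15/29)   [reduce mod 29]
reciprocity: (15/29) = +1·(29/15) since 15 mod 4 = 3, 29 mod 4 = 1; sign now -1
(29/15) = (14/15)   [reduce mod 15]
14 = 2^1·7; (2/15) = +1 since 15 mod 8 = 7, so (14/15) = (+1)^1·(7/15); sign now -1
reciprocity: (7/15) = -1·(15/7) since 7 mod 4 = 3, 15 mod 4 = 3; sign now +1
(15/7) = (1/7)   [reduce mod 7]
(1/7) = 1; final value = sign = +1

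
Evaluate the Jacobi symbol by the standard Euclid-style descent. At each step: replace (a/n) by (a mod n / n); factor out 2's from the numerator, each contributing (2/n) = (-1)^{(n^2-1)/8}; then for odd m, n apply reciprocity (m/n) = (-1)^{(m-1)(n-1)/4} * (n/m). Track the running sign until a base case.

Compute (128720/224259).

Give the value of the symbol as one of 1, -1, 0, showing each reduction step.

-1

factor out 2^4: 128720 = 2^4·8045; with 224259 mod 8 = 3, (2/224259) = -1; sign now +1; continue with (8045/224259)
flip (8045/224259) -> (224259/8045): both odd, 8045 mod 4 = 1, 224259 mod 4 = 3, so the flip contributes +1; sign now +1
(224259/8045): 224259 mod 8045 = 7044, so (224259/8045) = (7044/8045)
factor out 2^2: 7044 = 2^2·1761; with 8045 mod 8 = 5, (2/8045) = -1; sign now +1; continue with (1761/8045)
flip (1761/8045) -> (8045/1761): both odd, 1761 mod 4 = 1, 8045 mod 4 = 1, so the flip contributes +1; sign now +1
(8045/1761): 8045 mod 1761 = 1001, so (8045/1761) = (1001/1761)
flip (1001/1761) -> (1761/1001): both odd, 1001 mod 4 = 1, 1761 mod 4 = 1, so the flip contributes +1; sign now +1
(1761/1001): 1761 mod 1001 = 760, so (1761/1001) = (760/1001)
factor out 2^3: 760 = 2^3·95; with 1001 mod 8 = 1, (2/1001) = +1; sign now +1; continue with (95/1001)
flip (95/1001) -> (1001/95): both odd, 95 mod 4 = 3, 1001 mod 4 = 1, so the flip contributes +1; sign now +1
(1001/95): 1001 mod 95 = 51, so (1001/95) = (51/95)
flip (51/95) -> (95/51): both odd, 51 mod 4 = 3, 95 mod 4 = 3, so the flip contributes -1; sign now -1
(95/51): 95 mod 51 = 44, so (95/51) = (44/51)
factor out 2^2: 44 = 2^2·11; with 51 mod 8 = 3, (2/51) = -1; sign now -1; continue with (11/51)
flip (11/51) -> (51/11): both odd, 11 mod 4 = 3, 51 mod 4 = 3, so the flip contributes -1; sign now +1
(51/11): 51 mod 11 = 7, so (51/11) = (7/11)
flip (7/11) -> (11/7): both odd, 7 mod 4 = 3, 11 mod 4 = 3, so the flip contributes -1; sign now -1
(11/7): 11 mod 7 = 4, so (11/7) = (4/7)
factor out 2^2: 4 = 2^2·1; with 7 mod 8 = 7, (2/7) = +1; sign now -1; continue with (1/7)
reached (1/7) = 1, so the symbol is -1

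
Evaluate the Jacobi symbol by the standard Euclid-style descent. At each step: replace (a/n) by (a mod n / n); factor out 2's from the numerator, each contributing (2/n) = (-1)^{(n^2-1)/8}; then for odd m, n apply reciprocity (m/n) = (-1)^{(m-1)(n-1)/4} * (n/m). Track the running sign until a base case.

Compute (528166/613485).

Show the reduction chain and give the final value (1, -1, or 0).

528166 = 2^1·264083; (2/613485) = -1 since 613485 mod 8 = 5, so (528166/613485) = (-1)^1·(264083/613485); sign now -1
reciprocity: (264083/613485) = +1·(613485/264083) since 264083 mod 4 = 3, 613485 mod 4 = 1; sign now -1
(613485/264083) = (85319/264083)   [reduce mod 264083]
reciprocity: (85319/264083) = -1·(264083/85319) since 85319 mod 4 = 3, 264083 mod 4 = 3; sign now +1
(264083/85319) = (8126/85319)   [reduce mod 85319]
8126 = 2^1·4063; (2/85319) = +1 since 85319 mod 8 = 7, so (8126/85319) = (+1)^1·(4063/85319); sign now +1
reciprocity: (4063/85319) = -1·(85319/4063) since 4063 mod 4 = 3, 85319 mod 4 = 3; sign now -1
(85319/4063) = (4059/4063)   [reduce mod 4063]
reciprocity: (4059/4063) = -1·(4063/4059) since 4059 mod 4 = 3, 4063 mod 4 = 3; sign now +1
(4063/4059) = (4/4059)   [reduce mod 4059]
4 = 2^2·1; (2/4059) = -1 since 4059 mod 8 = 3, so (4/4059) = (-1)^2·(1/4059); sign now +1
(1/4059) = 1; final value = sign = +1

1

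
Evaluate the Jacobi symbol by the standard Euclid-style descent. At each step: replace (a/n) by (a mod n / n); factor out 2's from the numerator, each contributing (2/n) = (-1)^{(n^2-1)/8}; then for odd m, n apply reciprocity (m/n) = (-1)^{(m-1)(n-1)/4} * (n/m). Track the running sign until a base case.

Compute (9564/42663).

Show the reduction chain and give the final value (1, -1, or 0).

factor out 2^2: 9564 = 2^2·2391; with 42663 mod 8 = 7, (2/42663) = +1; sign now +1; continue with (2391/42663)
flip (2391/42663) -> (42663/2391): both odd, 2391 mod 4 = 3, 42663 mod 4 = 3, so the flip contributes -1; sign now -1
(42663/2391): 42663 mod 2391 = 2016, so (42663/2391) = (2016/2391)
factor out 2^5: 2016 = 2^5·63; with 2391 mod 8 = 7, (2/2391) = +1; sign now -1; continue with (63/2391)
flip (63/2391) -> (2391/63): both odd, 63 mod 4 = 3, 2391 mod 4 = 3, so the flip contributes -1; sign now +1
(2391/63): 2391 mod 63 = 60, so (2391/63) = (60/63)
factor out 2^2: 60 = 2^2·15; with 63 mod 8 = 7, (2/63) = +1; sign now +1; continue with (15/63)
flip (15/63) -> (63/15): both odd, 15 mod 4 = 3, 63 mod 4 = 3, so the flip contributes -1; sign now -1
(63/15): 63 mod 15 = 3, so (63/15) = (3/15)
flip (3/15) -> (15/3): both odd, 3 mod 4 = 3, 15 mod 4 = 3, so the flip contributes -1; sign now +1
(15/3): 15 mod 3 = 0, so (15/3) = (0/3)
reached (0/3); gcd(a, n) > 1, so (0/3) = 0 and the symbol is 0

0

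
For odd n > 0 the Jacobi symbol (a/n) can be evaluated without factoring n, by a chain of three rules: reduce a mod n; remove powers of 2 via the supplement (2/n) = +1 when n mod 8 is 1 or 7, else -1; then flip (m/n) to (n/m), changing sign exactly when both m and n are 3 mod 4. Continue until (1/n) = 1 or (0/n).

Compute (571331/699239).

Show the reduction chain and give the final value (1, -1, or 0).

reciprocity: (571331/699239) = -1·(699239/571331) since 571331 mod 4 = 3, 699239 mod 4 = 3; sign now -1
(699239/571331) = (127908/571331)   [reduce mod 571331]
127908 = 2^2·31977; (2/571331) = -1 since 571331 mod 8 = 3, so (127908/571331) = (-1)^2·(31977/571331); sign now -1
reciprocity: (31977/571331) = +1·(571331/31977) since 31977 mod 4 = 1, 571331 mod 4 = 3; sign now -1
(571331/31977) = (27722/31977)   [reduce mod 31977]
27722 = 2^1·13861; (2/31977) = +1 since 31977 mod 8 = 1, so (27722/31977) = (+1)^1·(13861/31977); sign now -1
reciprocity: (13861/31977) = +1·(31977/13861) since 13861 mod 4 = 1, 31977 mod 4 = 1; sign now -1
(31977/13861) = (4255/13861)   [reduce mod 13861]
reciprocity: (4255/13861) = +1·(13861/4255) since 4255 mod 4 = 3, 13861 mod 4 = 1; sign now -1
(13861/4255) = (1096/4255)   [reduce mod 4255]
1096 = 2^3·137; (2/4255) = +1 since 4255 mod 8 = 7, so (1096/4255) = (+1)^3·(137/4255); sign now -1
reciprocity: (137/4255) = +1·(4255/137) since 137 mod 4 = 1, 4255 mod 4 = 3; sign now -1
(4255/137) = (8/137)   [reduce mod 137]
8 = 2^3·1; (2/137) = +1 since 137 mod 8 = 1, so (8/137) = (+1)^3·(1/137); sign now -1
(1/137) = 1; final value = sign = -1

-1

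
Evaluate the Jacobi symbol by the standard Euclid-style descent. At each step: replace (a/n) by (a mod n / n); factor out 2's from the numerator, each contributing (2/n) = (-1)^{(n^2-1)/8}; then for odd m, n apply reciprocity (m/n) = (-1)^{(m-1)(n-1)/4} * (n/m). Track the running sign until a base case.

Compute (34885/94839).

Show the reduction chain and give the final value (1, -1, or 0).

-1

flip (34885/94839) -> (94839/34885): both odd, 34885 mod 4 = 1, 94839 mod 4 = 3, so the flip contributes +1; sign now +1
(94839/34885): 94839 mod 34885 = 25069, so (94839/34885) = (25069/34885)
flip (25069/34885) -> (34885/25069): both odd, 25069 mod 4 = 1, 34885 mod 4 = 1, so the flip contributes +1; sign now +1
(34885/25069): 34885 mod 25069 = 9816, so (34885/25069) = (9816/25069)
factor out 2^3: 9816 = 2^3·1227; with 25069 mod 8 = 5, (2/25069) = -1; sign now -1; continue with (1227/25069)
flip (1227/25069) -> (25069/1227): both odd, 1227 mod 4 = 3, 25069 mod 4 = 1, so the flip contributes +1; sign now -1
(25069/1227): 25069 mod 1227 = 529, so (25069/1227) = (529/1227)
flip (529/1227) -> (1227/529): both odd, 529 mod 4 = 1, 1227 mod 4 = 3, so the flip contributes +1; sign now -1
(1227/529): 1227 mod 529 = 169, so (1227/529) = (169/529)
flip (169/529) -> (529/169): both odd, 169 mod 4 = 1, 529 mod 4 = 1, so the flip contributes +1; sign now -1
(529/169): 529 mod 169 = 22, so (529/169) = (22/169)
factor out 2^1: 22 = 2^1·11; with 169 mod 8 = 1, (2/169) = +1; sign now -1; continue with (11/169)
flip (11/169) -> (169/11): both odd, 11 mod 4 = 3, 169 mod 4 = 1, so the flip contributes +1; sign now -1
(169/11): 169 mod 11 = 4, so (169/11) = (4/11)
factor out 2^2: 4 = 2^2·1; with 11 mod 8 = 3, (2/11) = -1; sign now -1; continue with (1/11)
reached (1/11) = 1, so the symbol is -1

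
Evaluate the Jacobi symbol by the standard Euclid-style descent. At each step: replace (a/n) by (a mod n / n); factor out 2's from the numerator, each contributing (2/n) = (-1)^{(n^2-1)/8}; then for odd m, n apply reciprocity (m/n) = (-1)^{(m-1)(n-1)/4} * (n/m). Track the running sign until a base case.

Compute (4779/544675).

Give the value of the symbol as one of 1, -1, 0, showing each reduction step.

flip (4779/544675) -> (544675/4779): both odd, 4779 mod 4 = 3, 544675 mod 4 = 3, so the flip contributes -1; sign now -1
(544675/4779): 544675 mod 4779 = 4648, so (544675/4779) = (4648/4779)
factor out 2^3: 4648 = 2^3·581; with 4779 mod 8 = 3, (2/4779) = -1; sign now +1; continue with (581/4779)
flip (581/4779) -> (4779/581): both odd, 581 mod 4 = 1, 4779 mod 4 = 3, so the flip contributes +1; sign now +1
(4779/581): 4779 mod 581 = 131, so (4779/581) = (131/581)
flip (131/581) -> (581/131): both odd, 131 mod 4 = 3, 581 mod 4 = 1, so the flip contributes +1; sign now +1
(581/131): 581 mod 131 = 57, so (581/131) = (57/131)
flip (57/131) -> (131/57): both odd, 57 mod 4 = 1, 131 mod 4 = 3, so the flip contributes +1; sign now +1
(131/57): 131 mod 57 = 17, so (131/57) = (17/57)
flip (17/57) -> (57/17): both odd, 17 mod 4 = 1, 57 mod 4 = 1, so the flip contributes +1; sign now +1
(57/17): 57 mod 17 = 6, so (57/17) = (6/17)
factor out 2^1: 6 = 2^1·3; with 17 mod 8 = 1, (2/17) = +1; sign now +1; continue with (3/17)
flip (3/17) -> (17/3): both odd, 3 mod 4 = 3, 17 mod 4 = 1, so the flip contributes +1; sign now +1
(17/3): 17 mod 3 = 2, so (17/3) = (2/3)
factor out 2^1: 2 = 2^1·1; with 3 mod 8 = 3, (2/3) = -1; sign now -1; continue with (1/3)
reached (1/3) = 1, so the symbol is -1

-1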